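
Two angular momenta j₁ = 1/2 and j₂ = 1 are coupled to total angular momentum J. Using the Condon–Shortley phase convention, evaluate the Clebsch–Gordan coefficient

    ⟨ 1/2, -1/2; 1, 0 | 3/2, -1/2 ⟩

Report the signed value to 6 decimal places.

j₁+j₂−J=0  J+j₁−j₂=1  J−j₁+j₂=2  j₁+j₂+J+1=4
(j₁±m₁, j₂±m₂, J±M) = (0,1,1,1,1,2)
P² = 2/3
sum k=0..0:
  [0] +1/1 = 1
S = 1
C² = P²·S² = 2/3 ; C = +0.816497

+√(2/3) = +0.816497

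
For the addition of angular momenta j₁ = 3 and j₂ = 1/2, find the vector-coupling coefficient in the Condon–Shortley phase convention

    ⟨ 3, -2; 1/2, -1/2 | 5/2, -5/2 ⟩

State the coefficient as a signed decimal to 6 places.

triangle: 1!·5!·0!/7! = 120/5040
(j±m)!: 1!·5!·0!·1!·0!·5! = 14400
prefactor² = (2J+1)·Δ·N² = 14400/7
  k=0: +1/(0!·1!·5!·0!·0!·0!) = 1/120
Σ = 1/120  ⇒  CG² = 14400/7·1/120² = 1/7
CG = +√(1/7) = +0.377964

+0.377964  (= +√(1/7))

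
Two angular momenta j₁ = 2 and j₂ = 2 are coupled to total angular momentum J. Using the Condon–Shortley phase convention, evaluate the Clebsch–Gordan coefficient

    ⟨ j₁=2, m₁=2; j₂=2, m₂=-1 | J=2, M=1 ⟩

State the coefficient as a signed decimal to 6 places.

+0.654654  (= +√(3/7))

triangle: 2!·2!·2!/7! = 8/5040
(j±m)!: 4!·0!·1!·3!·3!·1! = 864
prefactor² = (2J+1)·Δ·N² = 48/7
  k=0: +1/(0!·2!·0!·1!·2!·1!) = 1/4
Σ = 1/4  ⇒  CG² = 48/7·1/4² = 3/7
CG = +√(3/7) = +0.654654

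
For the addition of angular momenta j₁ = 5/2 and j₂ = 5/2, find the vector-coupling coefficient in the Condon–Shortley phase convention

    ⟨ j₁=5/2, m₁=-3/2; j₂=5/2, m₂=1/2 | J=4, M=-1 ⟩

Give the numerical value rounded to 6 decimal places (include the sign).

√[9·1!4!4!/10! · 1!4!3!2!3!5!] = √(10368/35)
  +(−1)^0/∏(0,1,4,3,0,1)! = 1/144  (running 1/144)
  +(−1)^1/∏(1,0,3,2,1,2)! = -1/24  (running -5/144)
⟨..|..⟩ = √(10368/35)·(-5/144) = -0.597614

−√(5/14) ≈ -0.597614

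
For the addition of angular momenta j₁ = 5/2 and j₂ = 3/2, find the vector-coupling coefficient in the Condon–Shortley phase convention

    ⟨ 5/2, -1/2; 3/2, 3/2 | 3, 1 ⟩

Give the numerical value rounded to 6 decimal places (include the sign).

−√(9/20) = -0.670820

triangle: 1!×4!×2!/8! = 48/40320
(j±m)!: 2!×3!×3!×0!×4!×2! = 3456
prefactor² = (2J+1)×Δ×N² = 144/5
  k=1: −1/(1!×0!×2!×2!×2!×0!) = -1/8
Σ = -1/8  ⇒  CG² = 144/5×(-1/8)² = 9/20
CG = −√(9/20) = -0.670820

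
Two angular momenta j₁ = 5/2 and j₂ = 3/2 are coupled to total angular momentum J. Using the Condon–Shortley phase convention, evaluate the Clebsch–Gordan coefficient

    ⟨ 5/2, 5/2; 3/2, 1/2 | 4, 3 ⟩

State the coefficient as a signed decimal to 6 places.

j₁+j₂−J=0  J+j₁−j₂=5  J−j₁+j₂=3  j₁+j₂+J+1=9
(j₁±m₁, j₂±m₂, J±M) = (5,0,2,1,7,1)
P² = 21600
sum k=0..0:
  [0] +1/240 = 1/240
S = 1/240
C² = P²·S² = 3/8 ; C = +0.612372

+0.612372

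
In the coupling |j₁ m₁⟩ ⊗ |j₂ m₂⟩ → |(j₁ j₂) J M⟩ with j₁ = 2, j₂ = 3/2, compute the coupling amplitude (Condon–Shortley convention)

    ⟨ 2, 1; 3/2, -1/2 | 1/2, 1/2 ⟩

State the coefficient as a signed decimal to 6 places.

−√(3/10) = -0.547723

triangle: 3!*1!*0!/5! = 6/120
(j±m)!: 3!*1!*1!*2!*1!*0! = 12
prefactor² = (2J+1)*Δ*N² = 6/5
  k=1: −1/(1!*2!*0!*0!*1!*0!) = -1/2
Σ = -1/2  ⇒  CG² = 6/5*(-1/2)² = 3/10
CG = −√(3/10) = -0.547723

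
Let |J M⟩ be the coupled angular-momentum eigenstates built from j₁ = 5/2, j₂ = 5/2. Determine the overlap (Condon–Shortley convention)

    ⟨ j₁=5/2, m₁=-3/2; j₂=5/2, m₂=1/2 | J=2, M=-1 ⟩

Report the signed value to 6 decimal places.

j₁+j₂−J=3  J+j₁−j₂=2  J−j₁+j₂=2  j₁+j₂+J+1=8
(j₁±m₁, j₂±m₂, J±M) = (1,4,3,2,1,3)
P² = 36/7
sum k=2..3:
  [2] +1/4 = 1/4
  [3] −1/12 = -1/12
S = 1/6
C² = P²·S² = 1/7 ; C = +0.377964

+0.377964  (= +√(1/7))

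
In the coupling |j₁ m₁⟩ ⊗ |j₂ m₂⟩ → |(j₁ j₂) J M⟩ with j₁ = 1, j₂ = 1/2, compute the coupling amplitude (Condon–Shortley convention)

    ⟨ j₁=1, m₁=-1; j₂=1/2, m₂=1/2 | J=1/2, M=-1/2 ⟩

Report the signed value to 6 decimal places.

√[2·1!1!0!/3! · 0!2!1!0!0!1!] = √(2/3)
  +(−1)^1/∏(1,0,1,0,0,0)! = -1  (running -1)
⟨..|..⟩ = √(2/3)·(-1) = -0.816497

−√(2/3) = -0.816497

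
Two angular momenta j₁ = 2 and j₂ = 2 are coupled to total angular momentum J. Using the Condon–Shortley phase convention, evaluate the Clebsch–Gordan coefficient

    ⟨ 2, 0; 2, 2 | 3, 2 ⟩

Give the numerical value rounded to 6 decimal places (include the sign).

j₁+j₂−J=1  J+j₁−j₂=3  J−j₁+j₂=3  j₁+j₂+J+1=8
(j₁±m₁, j₂±m₂, J±M) = (2,2,4,0,5,1)
P² = 72
sum k=1..1:
  [1] −1/12 = -1/12
S = -1/12
C² = P²·S² = 1/2 ; C = -0.707107

-0.707107  (= −√(1/2))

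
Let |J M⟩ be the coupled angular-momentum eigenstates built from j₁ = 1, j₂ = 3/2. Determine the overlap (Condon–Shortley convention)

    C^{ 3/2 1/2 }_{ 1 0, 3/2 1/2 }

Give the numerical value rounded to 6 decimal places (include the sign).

j₁+j₂−J=1  J+j₁−j₂=1  J−j₁+j₂=2  j₁+j₂+J+1=5
(j₁±m₁, j₂±m₂, J±M) = (1,1,2,1,2,1)
P² = 4/15
sum k=0..1:
  [0] +1/2 = 1/2
  [1] −1/1 = -1
S = -1/2
C² = P²·S² = 1/15 ; C = -0.258199

-0.258199  (= −√(1/15))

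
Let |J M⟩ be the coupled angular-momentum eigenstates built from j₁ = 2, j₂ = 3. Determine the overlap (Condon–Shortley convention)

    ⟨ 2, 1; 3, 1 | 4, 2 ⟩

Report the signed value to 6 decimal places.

+√(1/28) = +0.188982

j₁+j₂−J=1  J+j₁−j₂=3  J−j₁+j₂=5  j₁+j₂+J+1=10
(j₁±m₁, j₂±m₂, J±M) = (3,1,4,2,6,2)
P² = 5184/7
sum k=0..1:
  [0] +1/48 = 1/48
  [1] −1/72 = -1/72
S = 1/144
C² = P²·S² = 1/28 ; C = +0.188982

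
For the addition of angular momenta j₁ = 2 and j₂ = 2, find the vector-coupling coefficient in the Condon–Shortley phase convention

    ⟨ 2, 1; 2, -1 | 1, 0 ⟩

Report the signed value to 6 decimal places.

−√(1/10) = -0.316228

triangle: 3!·1!·1!/6! = 6/720
(j±m)!: 3!·1!·1!·3!·1!·1! = 36
prefactor² = (2J+1)·Δ·N² = 9/10
  k=0: +1/(0!·3!·1!·1!·0!·0!) = 1/6
  k=1: −1/(1!·2!·0!·0!·1!·1!) = -1/2
Σ = -1/3  ⇒  CG² = 9/10·(-1/3)² = 1/10
CG = −√(1/10) = -0.316228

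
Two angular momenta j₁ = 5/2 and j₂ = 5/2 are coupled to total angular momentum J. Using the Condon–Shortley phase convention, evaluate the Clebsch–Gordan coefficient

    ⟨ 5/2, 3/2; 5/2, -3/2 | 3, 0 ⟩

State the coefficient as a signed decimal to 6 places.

triangle: 2!×3!×3!/9! = 72/362880
(j±m)!: 4!×1!×1!×4!×3!×3! = 20736
prefactor² = (2J+1)×Δ×N² = 144/5
  k=0: +1/(0!×2!×1!×1!×2!×2!) = 1/8
  k=1: −1/(1!×1!×0!×0!×3!×3!) = -1/36
Σ = 7/72  ⇒  CG² = 144/5×7/72² = 49/180
CG = +√(49/180) = +0.521749

+√(49/180) = +0.521749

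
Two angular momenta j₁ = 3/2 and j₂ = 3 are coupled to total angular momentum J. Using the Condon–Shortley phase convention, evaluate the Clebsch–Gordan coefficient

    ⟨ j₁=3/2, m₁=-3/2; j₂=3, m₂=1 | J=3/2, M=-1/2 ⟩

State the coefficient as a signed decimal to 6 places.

−√(4/35) = -0.338062

triangle: 3!×0!×3!/7! = 36/5040
(j±m)!: 0!×3!×4!×2!×1!×2! = 576
prefactor² = (2J+1)×Δ×N² = 576/35
  k=3: −1/(3!×0!×0!×1!×0!×2!) = -1/12
Σ = -1/12  ⇒  CG² = 576/35×(-1/12)² = 4/35
CG = −√(4/35) = -0.338062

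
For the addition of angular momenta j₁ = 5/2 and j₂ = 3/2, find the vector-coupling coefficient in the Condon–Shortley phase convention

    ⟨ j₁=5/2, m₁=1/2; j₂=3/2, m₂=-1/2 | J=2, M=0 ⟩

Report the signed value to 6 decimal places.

-0.267261  (= −√(1/14))

triangle: 2!·3!·1!/7! = 12/5040
(j±m)!: 3!·2!·1!·2!·2!·2! = 96
prefactor² = (2J+1)·Δ·N² = 8/7
  k=0: +1/(0!·2!·2!·1!·1!·0!) = 1/4
  k=1: −1/(1!·1!·1!·0!·2!·1!) = -1/2
Σ = -1/4  ⇒  CG² = 8/7·(-1/4)² = 1/14
CG = −√(1/14) = -0.267261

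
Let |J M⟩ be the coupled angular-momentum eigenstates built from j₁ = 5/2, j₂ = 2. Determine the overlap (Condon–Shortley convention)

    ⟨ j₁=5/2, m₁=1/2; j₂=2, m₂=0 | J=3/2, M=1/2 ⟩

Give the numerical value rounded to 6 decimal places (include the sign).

−√(2/35) = -0.239046

triangle: 3!*2!*1!/7! = 12/5040
(j±m)!: 3!*2!*2!*2!*2!*1! = 96
prefactor² = (2J+1)*Δ*N² = 32/35
  k=1: −1/(1!*2!*1!*1!*1!*0!) = -1/2
  k=2: +1/(2!*1!*0!*0!*2!*1!) = 1/4
Σ = -1/4  ⇒  CG² = 32/35*(-1/4)² = 2/35
CG = −√(2/35) = -0.239046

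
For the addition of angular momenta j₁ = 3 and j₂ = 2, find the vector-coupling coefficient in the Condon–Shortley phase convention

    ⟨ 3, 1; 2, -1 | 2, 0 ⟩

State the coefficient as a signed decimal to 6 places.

triangle: 3!·3!·1!/8! = 36/40320
(j±m)!: 4!·2!·1!·3!·2!·2! = 1152
prefactor² = (2J+1)·Δ·N² = 36/7
  k=0: +1/(0!·3!·2!·1!·1!·0!) = 1/12
  k=1: −1/(1!·2!·1!·0!·2!·1!) = -1/4
Σ = -1/6  ⇒  CG² = 36/7·(-1/6)² = 1/7
CG = −√(1/7) = -0.377964

−√(1/7) = -0.377964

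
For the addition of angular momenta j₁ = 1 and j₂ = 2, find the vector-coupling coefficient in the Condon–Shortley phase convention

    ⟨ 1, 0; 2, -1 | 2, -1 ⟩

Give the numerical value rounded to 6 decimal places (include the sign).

√[5·1!1!3!/6! · 1!1!1!3!1!3!] = √(3/2)
  +(−1)^0/∏(0,1,1,1,0,2)! = 1/2  (running 1/2)
  +(−1)^1/∏(1,0,0,0,1,3)! = -1/6  (running 1/3)
⟨..|..⟩ = √(3/2)·(1/3) = +0.408248

+0.408248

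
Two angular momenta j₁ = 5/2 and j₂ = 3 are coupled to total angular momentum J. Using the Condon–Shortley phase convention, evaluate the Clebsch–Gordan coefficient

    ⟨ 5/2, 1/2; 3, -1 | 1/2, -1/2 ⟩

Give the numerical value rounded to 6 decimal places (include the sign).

+0.436436  (= +√(4/21))

j₁+j₂−J=5  J+j₁−j₂=0  J−j₁+j₂=1  j₁+j₂+J+1=7
(j₁±m₁, j₂±m₂, J±M) = (3,2,2,4,0,1)
P² = 192/7
sum k=2..2:
  [2] +1/12 = 1/12
S = 1/12
C² = P²·S² = 4/21 ; C = +0.436436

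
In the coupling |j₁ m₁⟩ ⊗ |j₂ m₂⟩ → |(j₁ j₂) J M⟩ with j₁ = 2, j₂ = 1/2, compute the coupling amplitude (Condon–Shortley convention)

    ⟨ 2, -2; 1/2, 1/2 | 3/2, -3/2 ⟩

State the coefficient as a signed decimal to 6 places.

-0.894427

j₁+j₂−J=1  J+j₁−j₂=3  J−j₁+j₂=0  j₁+j₂+J+1=5
(j₁±m₁, j₂±m₂, J±M) = (0,4,1,0,0,3)
P² = 144/5
sum k=1..1:
  [1] −1/6 = -1/6
S = -1/6
C² = P²·S² = 4/5 ; C = -0.894427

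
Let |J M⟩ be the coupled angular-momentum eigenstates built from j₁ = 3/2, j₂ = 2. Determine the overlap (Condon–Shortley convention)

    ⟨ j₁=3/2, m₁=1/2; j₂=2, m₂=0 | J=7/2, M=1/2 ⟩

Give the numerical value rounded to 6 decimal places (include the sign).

+0.717137  (= +√(18/35))

√[8·0!3!4!/8! · 2!1!2!2!4!3!] = √(1152/35)
  +(−1)^0/∏(0,0,1,2,2,2)! = 1/8  (running 1/8)
⟨..|..⟩ = √(1152/35)·(1/8) = +0.717137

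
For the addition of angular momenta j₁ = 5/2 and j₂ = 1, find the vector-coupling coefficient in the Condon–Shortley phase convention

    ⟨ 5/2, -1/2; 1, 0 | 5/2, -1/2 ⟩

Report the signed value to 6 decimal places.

-0.169031  (= −√(1/35))

j₁+j₂−J=1  J+j₁−j₂=4  J−j₁+j₂=1  j₁+j₂+J+1=7
(j₁±m₁, j₂±m₂, J±M) = (2,3,1,1,2,3)
P² = 144/35
sum k=0..1:
  [0] +1/6 = 1/6
  [1] −1/4 = -1/4
S = -1/12
C² = P²·S² = 1/35 ; C = -0.169031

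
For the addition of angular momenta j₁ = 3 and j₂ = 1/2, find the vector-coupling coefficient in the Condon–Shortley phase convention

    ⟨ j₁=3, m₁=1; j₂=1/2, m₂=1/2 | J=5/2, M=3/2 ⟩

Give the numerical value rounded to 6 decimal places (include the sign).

-0.534522  (= −√(2/7))

√[6·1!5!0!/7! · 4!2!1!0!4!1!] = √(1152/7)
  +(−1)^1/∏(1,0,1,0,4,0)! = -1/24  (running -1/24)
⟨..|..⟩ = √(1152/7)·(-1/24) = -0.534522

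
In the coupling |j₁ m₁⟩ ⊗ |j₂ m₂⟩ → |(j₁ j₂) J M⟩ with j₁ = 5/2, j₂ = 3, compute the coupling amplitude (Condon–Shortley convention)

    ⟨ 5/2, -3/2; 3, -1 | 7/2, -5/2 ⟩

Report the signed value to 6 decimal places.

−√(10/63) ≈ -0.398410

√[8·2!3!4!/10! · 1!4!2!4!1!6!] = √(18432/35)
  +(−1)^1/∏(1,1,3,1,0,3)! = -1/36  (running -1/36)
  +(−1)^2/∏(2,0,2,0,1,4)! = 1/96  (running -5/288)
⟨..|..⟩ = √(18432/35)·(-5/288) = -0.398410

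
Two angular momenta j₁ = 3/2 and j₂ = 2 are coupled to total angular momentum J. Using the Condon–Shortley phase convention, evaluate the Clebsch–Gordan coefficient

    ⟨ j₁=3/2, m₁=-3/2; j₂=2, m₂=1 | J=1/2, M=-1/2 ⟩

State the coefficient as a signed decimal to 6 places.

−√(1/10) ≈ -0.316228

triangle: 3!·0!·1!/5! = 6/120
(j±m)!: 0!·3!·3!·1!·0!·1! = 36
prefactor² = (2J+1)·Δ·N² = 18/5
  k=3: −1/(3!·0!·0!·0!·0!·1!) = -1/6
Σ = -1/6  ⇒  CG² = 18/5·(-1/6)² = 1/10
CG = −√(1/10) = -0.316228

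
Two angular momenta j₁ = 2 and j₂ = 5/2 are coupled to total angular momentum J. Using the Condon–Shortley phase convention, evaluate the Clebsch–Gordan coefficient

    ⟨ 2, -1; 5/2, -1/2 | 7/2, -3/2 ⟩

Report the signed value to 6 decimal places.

j₁+j₂−J=1  J+j₁−j₂=3  J−j₁+j₂=4  j₁+j₂+J+1=9
(j₁±m₁, j₂±m₂, J±M) = (1,3,2,3,2,5)
P² = 384/7
sum k=0..1:
  [0] +1/24 = 1/24
  [1] −1/12 = -1/12
S = -1/24
C² = P²·S² = 2/21 ; C = -0.308607

−√(2/21) = -0.308607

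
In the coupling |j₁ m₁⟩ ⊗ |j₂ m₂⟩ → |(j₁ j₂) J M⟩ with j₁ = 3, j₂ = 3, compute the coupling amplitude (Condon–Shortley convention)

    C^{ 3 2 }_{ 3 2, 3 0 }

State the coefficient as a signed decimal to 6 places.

−√(1/6) = -0.408248

triangle: 3!×3!×3!/10! = 216/3628800
(j±m)!: 5!×1!×3!×3!×5!×1! = 518400
prefactor² = (2J+1)×Δ×N² = 216
  k=0: +1/(0!×3!×1!×3!×2!×0!) = 1/72
  k=1: −1/(1!×2!×0!×2!×3!×1!) = -1/24
Σ = -1/36  ⇒  CG² = 216×(-1/36)² = 1/6
CG = −√(1/6) = -0.408248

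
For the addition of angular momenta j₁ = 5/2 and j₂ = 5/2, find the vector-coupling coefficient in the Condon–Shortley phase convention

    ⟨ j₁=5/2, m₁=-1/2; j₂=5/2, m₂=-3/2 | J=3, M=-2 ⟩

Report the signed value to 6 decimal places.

triangle: 2!*3!*3!/9! = 72/362880
(j±m)!: 2!*3!*1!*4!*1!*5! = 34560
prefactor² = (2J+1)*Δ*N² = 48
  k=0: +1/(0!*2!*3!*1!*0!*2!) = 1/24
  k=1: −1/(1!*1!*2!*0!*1!*3!) = -1/12
Σ = -1/24  ⇒  CG² = 48*(-1/24)² = 1/12
CG = −√(1/12) = -0.288675

−√(1/12) ≈ -0.288675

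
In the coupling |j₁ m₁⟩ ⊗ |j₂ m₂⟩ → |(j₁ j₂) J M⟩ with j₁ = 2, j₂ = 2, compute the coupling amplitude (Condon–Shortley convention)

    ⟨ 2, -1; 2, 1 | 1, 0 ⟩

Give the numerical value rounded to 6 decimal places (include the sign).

+0.316228

√[3·3!1!1!/6! · 1!3!3!1!1!1!] = √(9/10)
  +(−1)^2/∏(2,1,1,1,0,0)! = 1/2  (running 1/2)
  +(−1)^3/∏(3,0,0,0,1,1)! = -1/6  (running 1/3)
⟨..|..⟩ = √(9/10)·(1/3) = +0.316228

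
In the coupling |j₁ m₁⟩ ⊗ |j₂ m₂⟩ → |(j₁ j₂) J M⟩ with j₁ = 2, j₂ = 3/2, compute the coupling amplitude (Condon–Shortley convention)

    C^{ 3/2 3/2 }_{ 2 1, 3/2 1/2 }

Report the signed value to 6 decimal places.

−√(2/5) = -0.632456

triangle: 2!·2!·1!/6! = 4/720
(j±m)!: 3!·1!·2!·1!·3!·0! = 72
prefactor² = (2J+1)·Δ·N² = 8/5
  k=1: −1/(1!·1!·0!·1!·2!·0!) = -1/2
Σ = -1/2  ⇒  CG² = 8/5·(-1/2)² = 2/5
CG = −√(2/5) = -0.632456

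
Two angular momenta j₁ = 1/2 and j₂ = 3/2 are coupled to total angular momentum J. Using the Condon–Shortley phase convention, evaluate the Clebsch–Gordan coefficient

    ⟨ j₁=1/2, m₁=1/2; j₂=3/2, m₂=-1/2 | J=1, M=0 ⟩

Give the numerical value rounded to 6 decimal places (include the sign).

+√(1/2) ≈ +0.707107

√[3·1!0!2!/4! · 1!0!1!2!1!1!] = √(1/2)
  +(−1)^0/∏(0,1,0,1,0,1)! = 1  (running 1)
⟨..|..⟩ = √(1/2)·(1) = +0.707107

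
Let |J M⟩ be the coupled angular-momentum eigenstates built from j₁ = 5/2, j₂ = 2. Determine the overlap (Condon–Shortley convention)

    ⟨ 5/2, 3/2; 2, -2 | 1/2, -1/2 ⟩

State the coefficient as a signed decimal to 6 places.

√[2·4!1!0!/6! · 4!1!0!4!0!1!] = √(192/5)
  +(−1)^0/∏(0,4,1,0,0,0)! = 1/24  (running 1/24)
⟨..|..⟩ = √(192/5)·(1/24) = +0.258199

+√(1/15) ≈ +0.258199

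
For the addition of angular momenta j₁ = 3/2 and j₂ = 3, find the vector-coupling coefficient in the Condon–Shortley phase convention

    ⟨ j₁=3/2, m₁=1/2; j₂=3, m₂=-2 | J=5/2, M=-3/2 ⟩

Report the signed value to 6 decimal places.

+0.267261

triangle: 2!×1!×4!/8! = 48/40320
(j±m)!: 2!×1!×1!×5!×1!×4! = 5760
prefactor² = (2J+1)×Δ×N² = 288/7
  k=0: +1/(0!×2!×1!×1!×0!×3!) = 1/12
  k=1: −1/(1!×1!×0!×0!×1!×4!) = -1/24
Σ = 1/24  ⇒  CG² = 288/7×1/24² = 1/14
CG = +√(1/14) = +0.267261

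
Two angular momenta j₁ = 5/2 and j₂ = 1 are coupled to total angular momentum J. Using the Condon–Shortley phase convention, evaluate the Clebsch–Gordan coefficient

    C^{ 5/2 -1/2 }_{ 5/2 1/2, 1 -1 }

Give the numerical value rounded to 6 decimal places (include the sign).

+√(18/35) = +0.717137

triangle: 1!·4!·1!/7! = 24/5040
(j±m)!: 3!·2!·0!·2!·2!·3! = 288
prefactor² = (2J+1)·Δ·N² = 288/35
  k=0: +1/(0!·1!·2!·0!·2!·1!) = 1/4
Σ = 1/4  ⇒  CG² = 288/35·1/4² = 18/35
CG = +√(18/35) = +0.717137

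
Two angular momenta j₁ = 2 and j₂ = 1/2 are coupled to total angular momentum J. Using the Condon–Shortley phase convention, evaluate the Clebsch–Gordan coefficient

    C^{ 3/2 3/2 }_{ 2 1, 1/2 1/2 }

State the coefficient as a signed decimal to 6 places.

j₁+j₂−J=1  J+j₁−j₂=3  J−j₁+j₂=0  j₁+j₂+J+1=5
(j₁±m₁, j₂±m₂, J±M) = (3,1,1,0,3,0)
P² = 36/5
sum k=1..1:
  [1] −1/6 = -1/6
S = -1/6
C² = P²·S² = 1/5 ; C = -0.447214

-0.447214  (= −√(1/5))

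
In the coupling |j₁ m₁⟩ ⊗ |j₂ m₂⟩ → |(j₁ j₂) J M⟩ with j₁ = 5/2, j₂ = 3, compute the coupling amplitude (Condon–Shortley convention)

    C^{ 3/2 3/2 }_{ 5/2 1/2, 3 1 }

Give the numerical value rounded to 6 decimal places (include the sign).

√[4·4!1!2!/8! · 3!2!4!2!3!0!] = √(576/35)
  +(−1)^2/∏(2,2,0,2,1,0)! = 1/8  (running 1/8)
⟨..|..⟩ = √(576/35)·(1/8) = +0.507093

+√(9/35) = +0.507093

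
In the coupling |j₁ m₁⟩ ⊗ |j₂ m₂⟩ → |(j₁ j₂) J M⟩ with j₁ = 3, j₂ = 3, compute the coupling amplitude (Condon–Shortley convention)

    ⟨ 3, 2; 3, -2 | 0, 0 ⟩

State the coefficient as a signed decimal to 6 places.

−√(1/7) ≈ -0.377964

triangle: 6!·0!·0!/7! = 720/5040
(j±m)!: 5!·1!·1!·5!·0!·0! = 14400
prefactor² = (2J+1)·Δ·N² = 14400/7
  k=1: −1/(1!·5!·0!·0!·0!·0!) = -1/120
Σ = -1/120  ⇒  CG² = 14400/7·(-1/120)² = 1/7
CG = −√(1/7) = -0.377964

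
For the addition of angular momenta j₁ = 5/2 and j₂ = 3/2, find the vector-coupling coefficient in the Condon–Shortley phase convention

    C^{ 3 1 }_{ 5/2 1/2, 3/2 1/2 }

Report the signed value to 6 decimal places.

j₁+j₂−J=1  J+j₁−j₂=4  J−j₁+j₂=2  j₁+j₂+J+1=8
(j₁±m₁, j₂±m₂, J±M) = (3,2,2,1,4,2)
P² = 48/5
sum k=0..1:
  [0] +1/8 = 1/8
  [1] −1/6 = -1/6
S = -1/24
C² = P²·S² = 1/60 ; C = -0.129099

−√(1/60) = -0.129099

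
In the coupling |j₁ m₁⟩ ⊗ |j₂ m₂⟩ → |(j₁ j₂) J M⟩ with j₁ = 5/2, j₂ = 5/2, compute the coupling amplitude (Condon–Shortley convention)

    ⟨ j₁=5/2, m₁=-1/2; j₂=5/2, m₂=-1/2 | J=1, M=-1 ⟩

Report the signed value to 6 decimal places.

+√(9/35) ≈ +0.507093

j₁+j₂−J=4  J+j₁−j₂=1  J−j₁+j₂=1  j₁+j₂+J+1=7
(j₁±m₁, j₂±m₂, J±M) = (2,3,2,3,0,2)
P² = 144/35
sum k=2..2:
  [2] +1/4 = 1/4
S = 1/4
C² = P²·S² = 9/35 ; C = +0.507093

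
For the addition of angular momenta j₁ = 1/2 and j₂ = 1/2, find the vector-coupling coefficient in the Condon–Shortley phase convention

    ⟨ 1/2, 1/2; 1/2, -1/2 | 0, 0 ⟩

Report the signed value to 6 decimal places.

triangle: 1!*0!*0!/2! = 1/2
(j±m)!: 1!*0!*0!*1!*0!*0! = 1
prefactor² = (2J+1)*Δ*N² = 1/2
  k=0: +1/(0!*1!*0!*0!*0!*0!) = 1
Σ = 1  ⇒  CG² = 1/2*1² = 1/2
CG = +√(1/2) = +0.707107

+√(1/2) ≈ +0.707107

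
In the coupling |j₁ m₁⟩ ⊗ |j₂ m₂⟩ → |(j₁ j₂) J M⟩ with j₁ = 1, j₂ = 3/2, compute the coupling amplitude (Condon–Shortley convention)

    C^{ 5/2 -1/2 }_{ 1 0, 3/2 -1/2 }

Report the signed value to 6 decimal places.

j₁+j₂−J=0  J+j₁−j₂=2  J−j₁+j₂=3  j₁+j₂+J+1=6
(j₁±m₁, j₂±m₂, J±M) = (1,1,1,2,2,3)
P² = 12/5
sum k=0..0:
  [0] +1/2 = 1/2
S = 1/2
C² = P²·S² = 3/5 ; C = +0.774597

+√(3/5) = +0.774597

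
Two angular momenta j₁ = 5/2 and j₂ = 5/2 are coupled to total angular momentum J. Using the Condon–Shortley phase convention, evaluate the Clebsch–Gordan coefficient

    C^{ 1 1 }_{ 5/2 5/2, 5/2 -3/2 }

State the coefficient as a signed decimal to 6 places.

√[3·4!1!1!/7! · 5!0!1!4!2!0!] = √(576/7)
  +(−1)^0/∏(0,4,0,1,1,0)! = 1/24  (running 1/24)
⟨..|..⟩ = √(576/7)·(1/24) = +0.377964

+√(1/7) = +0.377964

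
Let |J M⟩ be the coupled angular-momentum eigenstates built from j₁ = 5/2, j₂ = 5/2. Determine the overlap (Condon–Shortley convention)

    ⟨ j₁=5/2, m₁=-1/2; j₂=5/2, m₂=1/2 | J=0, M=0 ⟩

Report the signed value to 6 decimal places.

triangle: 5!×0!×0!/6! = 120/720
(j±m)!: 2!×3!×3!×2!×0!×0! = 144
prefactor² = (2J+1)×Δ×N² = 24
  k=3: −1/(3!×2!×0!×0!×0!×0!) = -1/12
Σ = -1/12  ⇒  CG² = 24×(-1/12)² = 1/6
CG = −√(1/6) = -0.408248

-0.408248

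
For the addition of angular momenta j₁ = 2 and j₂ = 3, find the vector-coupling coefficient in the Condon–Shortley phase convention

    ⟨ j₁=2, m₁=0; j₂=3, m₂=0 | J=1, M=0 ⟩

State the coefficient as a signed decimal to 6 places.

+√(9/35) = +0.507093

j₁+j₂−J=4  J+j₁−j₂=0  J−j₁+j₂=2  j₁+j₂+J+1=7
(j₁±m₁, j₂±m₂, J±M) = (2,2,3,3,1,1)
P² = 144/35
sum k=2..2:
  [2] +1/4 = 1/4
S = 1/4
C² = P²·S² = 9/35 ; C = +0.507093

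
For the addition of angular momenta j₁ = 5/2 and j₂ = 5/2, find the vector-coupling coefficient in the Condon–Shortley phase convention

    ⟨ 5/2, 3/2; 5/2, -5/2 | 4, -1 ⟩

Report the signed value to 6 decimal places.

+√(1/7) ≈ +0.377964

j₁+j₂−J=1  J+j₁−j₂=4  J−j₁+j₂=4  j₁+j₂+J+1=10
(j₁±m₁, j₂±m₂, J±M) = (4,1,0,5,3,5)
P² = 20736/7
sum k=0..0:
  [0] +1/144 = 1/144
S = 1/144
C² = P²·S² = 1/7 ; C = +0.377964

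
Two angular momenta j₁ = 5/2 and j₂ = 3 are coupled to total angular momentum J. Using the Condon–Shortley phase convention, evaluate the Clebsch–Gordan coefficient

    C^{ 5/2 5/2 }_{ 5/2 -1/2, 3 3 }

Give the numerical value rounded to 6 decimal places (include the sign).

−√(5/21) = -0.487950

√[6·3!2!3!/9! · 2!3!6!0!5!0!] = √(8640/7)
  +(−1)^3/∏(3,0,0,3,2,0)! = -1/72  (running -1/72)
⟨..|..⟩ = √(8640/7)·(-1/72) = -0.487950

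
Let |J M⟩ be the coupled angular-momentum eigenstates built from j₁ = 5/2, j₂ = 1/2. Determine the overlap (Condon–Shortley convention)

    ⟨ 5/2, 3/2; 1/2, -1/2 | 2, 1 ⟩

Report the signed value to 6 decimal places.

+0.816497  (= +√(2/3))

√[5·1!4!0!/6! · 4!1!0!1!3!1!] = √(24)
  +(−1)^0/∏(0,1,1,0,3,0)! = 1/6  (running 1/6)
⟨..|..⟩ = √(24)·(1/6) = +0.816497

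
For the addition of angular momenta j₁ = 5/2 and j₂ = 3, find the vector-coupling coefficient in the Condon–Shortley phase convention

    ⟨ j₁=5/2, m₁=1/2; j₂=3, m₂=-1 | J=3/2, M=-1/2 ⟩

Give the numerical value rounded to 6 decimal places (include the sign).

triangle: 4!×1!×2!/8! = 48/40320
(j±m)!: 3!×2!×2!×4!×1!×2! = 1152
prefactor² = (2J+1)×Δ×N² = 192/35
  k=1: −1/(1!×3!×1!×1!×0!×1!) = -1/6
  k=2: +1/(2!×2!×0!×0!×1!×2!) = 1/8
Σ = -1/24  ⇒  CG² = 192/35×(-1/24)² = 1/105
CG = −√(1/105) = -0.097590

-0.097590  (= −√(1/105))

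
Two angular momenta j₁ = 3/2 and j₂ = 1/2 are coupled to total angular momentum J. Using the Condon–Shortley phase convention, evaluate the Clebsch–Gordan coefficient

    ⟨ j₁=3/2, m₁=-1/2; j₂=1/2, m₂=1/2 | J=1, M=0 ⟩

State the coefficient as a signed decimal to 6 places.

triangle: 1!·2!·0!/4! = 2/24
(j±m)!: 1!·2!·1!·0!·1!·1! = 2
prefactor² = (2J+1)·Δ·N² = 1/2
  k=1: −1/(1!·0!·1!·0!·1!·0!) = -1
Σ = -1  ⇒  CG² = 1/2·(-1)² = 1/2
CG = −√(1/2) = -0.707107

−√(1/2) ≈ -0.707107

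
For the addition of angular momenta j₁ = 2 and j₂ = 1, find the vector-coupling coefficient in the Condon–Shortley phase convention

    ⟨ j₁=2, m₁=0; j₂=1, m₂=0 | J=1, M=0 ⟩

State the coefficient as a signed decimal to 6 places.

-0.632456

j₁+j₂−J=2  J+j₁−j₂=2  J−j₁+j₂=0  j₁+j₂+J+1=5
(j₁±m₁, j₂±m₂, J±M) = (2,2,1,1,1,1)
P² = 2/5
sum k=1..1:
  [1] −1/1 = -1
S = -1
C² = P²·S² = 2/5 ; C = -0.632456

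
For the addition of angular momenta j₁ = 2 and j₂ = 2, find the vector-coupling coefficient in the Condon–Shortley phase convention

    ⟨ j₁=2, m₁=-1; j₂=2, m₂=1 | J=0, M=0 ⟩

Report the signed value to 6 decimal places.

−√(1/5) = -0.447214

√[1·4!0!0!/5! · 1!3!3!1!0!0!] = √(36/5)
  +(−1)^3/∏(3,1,0,0,0,0)! = -1/6  (running -1/6)
⟨..|..⟩ = √(36/5)·(-1/6) = -0.447214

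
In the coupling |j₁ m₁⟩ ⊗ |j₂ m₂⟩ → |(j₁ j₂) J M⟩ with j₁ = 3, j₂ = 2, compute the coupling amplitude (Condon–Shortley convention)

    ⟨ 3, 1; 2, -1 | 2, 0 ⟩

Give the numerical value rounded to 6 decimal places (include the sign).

-0.377964

triangle: 3!×3!×1!/8! = 36/40320
(j±m)!: 4!×2!×1!×3!×2!×2! = 1152
prefactor² = (2J+1)×Δ×N² = 36/7
  k=0: +1/(0!×3!×2!×1!×1!×0!) = 1/12
  k=1: −1/(1!×2!×1!×0!×2!×1!) = -1/4
Σ = -1/6  ⇒  CG² = 36/7×(-1/6)² = 1/7
CG = −√(1/7) = -0.377964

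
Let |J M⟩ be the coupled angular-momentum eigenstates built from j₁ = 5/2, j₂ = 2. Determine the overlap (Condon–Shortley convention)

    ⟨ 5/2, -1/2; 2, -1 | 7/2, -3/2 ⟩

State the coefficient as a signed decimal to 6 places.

triangle: 1!*4!*3!/9! = 144/362880
(j±m)!: 2!*3!*1!*3!*2!*5! = 17280
prefactor² = (2J+1)*Δ*N² = 384/7
  k=0: +1/(0!*1!*3!*1!*1!*2!) = 1/12
  k=1: −1/(1!*0!*2!*0!*2!*3!) = -1/24
Σ = 1/24  ⇒  CG² = 384/7*1/24² = 2/21
CG = +√(2/21) = +0.308607

+√(2/21) ≈ +0.308607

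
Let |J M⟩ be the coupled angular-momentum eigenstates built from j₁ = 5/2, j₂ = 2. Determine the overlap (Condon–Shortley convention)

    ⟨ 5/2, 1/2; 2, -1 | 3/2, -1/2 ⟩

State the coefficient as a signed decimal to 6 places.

triangle: 3!×2!×1!/7! = 12/5040
(j±m)!: 3!×2!×1!×3!×1!×2! = 144
prefactor² = (2J+1)×Δ×N² = 48/35
  k=0: +1/(0!×3!×2!×1!×0!×0!) = 1/12
  k=1: −1/(1!×2!×1!×0!×1!×1!) = -1/2
Σ = -5/12  ⇒  CG² = 48/35×(-5/12)² = 5/21
CG = −√(5/21) = -0.487950

−√(5/21) ≈ -0.487950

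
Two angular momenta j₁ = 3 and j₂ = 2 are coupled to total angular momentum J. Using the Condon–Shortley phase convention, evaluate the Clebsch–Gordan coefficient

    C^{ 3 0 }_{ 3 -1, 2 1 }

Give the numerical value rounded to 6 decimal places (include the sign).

+√(1/30) = +0.182574

triangle: 2!·4!·2!/9! = 96/362880
(j±m)!: 2!·4!·3!·1!·3!·3! = 10368
prefactor² = (2J+1)·Δ·N² = 96/5
  k=1: −1/(1!·1!·3!·2!·1!·0!) = -1/12
  k=2: +1/(2!·0!·2!·1!·2!·1!) = 1/8
Σ = 1/24  ⇒  CG² = 96/5·1/24² = 1/30
CG = +√(1/30) = +0.182574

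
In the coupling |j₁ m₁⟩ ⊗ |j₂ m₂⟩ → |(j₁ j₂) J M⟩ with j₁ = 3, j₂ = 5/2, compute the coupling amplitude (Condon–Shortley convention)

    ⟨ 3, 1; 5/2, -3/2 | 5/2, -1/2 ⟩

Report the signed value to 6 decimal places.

j₁+j₂−J=3  J+j₁−j₂=3  J−j₁+j₂=2  j₁+j₂+J+1=9
(j₁±m₁, j₂±m₂, J±M) = (4,2,1,4,2,3)
P² = 576/35
sum k=0..1:
  [0] +1/12 = 1/12
  [1] −1/8 = -1/8
S = -1/24
C² = P²·S² = 1/35 ; C = -0.169031

-0.169031  (= −√(1/35))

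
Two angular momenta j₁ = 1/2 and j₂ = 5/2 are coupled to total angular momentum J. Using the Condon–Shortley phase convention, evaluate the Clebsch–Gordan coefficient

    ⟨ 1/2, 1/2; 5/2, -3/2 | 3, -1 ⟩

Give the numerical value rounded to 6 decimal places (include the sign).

+0.577350  (= +√(1/3))

j₁+j₂−J=0  J+j₁−j₂=1  J−j₁+j₂=5  j₁+j₂+J+1=7
(j₁±m₁, j₂±m₂, J±M) = (1,0,1,4,2,4)
P² = 192
sum k=0..0:
  [0] +1/24 = 1/24
S = 1/24
C² = P²·S² = 1/3 ; C = +0.577350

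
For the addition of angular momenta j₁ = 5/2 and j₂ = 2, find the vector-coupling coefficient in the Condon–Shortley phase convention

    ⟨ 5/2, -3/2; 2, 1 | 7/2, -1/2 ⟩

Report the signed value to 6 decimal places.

j₁+j₂−J=1  J+j₁−j₂=4  J−j₁+j₂=3  j₁+j₂+J+1=9
(j₁±m₁, j₂±m₂, J±M) = (1,4,3,1,3,4)
P² = 2304/35
sum k=0..1:
  [0] +1/144 = 1/144
  [1] −1/12 = -1/12
S = -11/144
C² = P²·S² = 121/315 ; C = -0.619780

-0.619780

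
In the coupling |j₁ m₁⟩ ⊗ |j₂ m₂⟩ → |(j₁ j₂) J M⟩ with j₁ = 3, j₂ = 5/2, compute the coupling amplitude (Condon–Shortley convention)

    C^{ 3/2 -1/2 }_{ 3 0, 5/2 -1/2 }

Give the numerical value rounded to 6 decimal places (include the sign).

+0.338062

j₁+j₂−J=4  J+j₁−j₂=2  J−j₁+j₂=1  j₁+j₂+J+1=8
(j₁±m₁, j₂±m₂, J±M) = (3,3,2,3,1,2)
P² = 144/35
sum k=1..2:
  [1] −1/12 = -1/12
  [2] +1/4 = 1/4
S = 1/6
C² = P²·S² = 4/35 ; C = +0.338062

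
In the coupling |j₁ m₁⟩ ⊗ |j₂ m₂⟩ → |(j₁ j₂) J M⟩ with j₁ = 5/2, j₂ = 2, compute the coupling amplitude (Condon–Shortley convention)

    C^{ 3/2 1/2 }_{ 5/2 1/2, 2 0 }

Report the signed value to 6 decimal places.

triangle: 3!*2!*1!/7! = 12/5040
(j±m)!: 3!*2!*2!*2!*2!*1! = 96
prefactor² = (2J+1)*Δ*N² = 32/35
  k=1: −1/(1!*2!*1!*1!*1!*0!) = -1/2
  k=2: +1/(2!*1!*0!*0!*2!*1!) = 1/4
Σ = -1/4  ⇒  CG² = 32/35*(-1/4)² = 2/35
CG = −√(2/35) = -0.239046

-0.239046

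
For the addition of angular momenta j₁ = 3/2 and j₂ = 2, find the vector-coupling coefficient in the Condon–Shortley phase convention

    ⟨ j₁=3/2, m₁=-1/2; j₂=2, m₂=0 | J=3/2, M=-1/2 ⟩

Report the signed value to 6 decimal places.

triangle: 2!*1!*2!/6! = 4/720
(j±m)!: 1!*2!*2!*2!*1!*2! = 16
prefactor² = (2J+1)*Δ*N² = 16/45
  k=1: −1/(1!*1!*1!*1!*0!*1!) = -1
  k=2: +1/(2!*0!*0!*0!*1!*2!) = 1/4
Σ = -3/4  ⇒  CG² = 16/45*(-3/4)² = 1/5
CG = −√(1/5) = -0.447214

−√(1/5) ≈ -0.447214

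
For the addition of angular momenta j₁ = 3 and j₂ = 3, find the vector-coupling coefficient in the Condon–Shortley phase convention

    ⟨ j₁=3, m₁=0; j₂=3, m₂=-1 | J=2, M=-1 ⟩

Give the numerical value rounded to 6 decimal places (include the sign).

+0.154303  (= +√(1/42))

j₁+j₂−J=4  J+j₁−j₂=2  J−j₁+j₂=2  j₁+j₂+J+1=9
(j₁±m₁, j₂±m₂, J±M) = (3,3,2,4,1,3)
P² = 96/7
sum k=1..2:
  [1] −1/12 = -1/12
  [2] +1/8 = 1/8
S = 1/24
C² = P²·S² = 1/42 ; C = +0.154303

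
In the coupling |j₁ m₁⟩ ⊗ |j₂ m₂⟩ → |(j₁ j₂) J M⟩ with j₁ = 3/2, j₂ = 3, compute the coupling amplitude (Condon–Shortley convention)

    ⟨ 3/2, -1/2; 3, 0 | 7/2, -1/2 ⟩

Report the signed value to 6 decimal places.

−√(2/21) ≈ -0.308607

j₁+j₂−J=1  J+j₁−j₂=2  J−j₁+j₂=5  j₁+j₂+J+1=9
(j₁±m₁, j₂±m₂, J±M) = (1,2,3,3,3,4)
P² = 384/7
sum k=0..1:
  [0] +1/24 = 1/24
  [1] −1/12 = -1/12
S = -1/24
C² = P²·S² = 2/21 ; C = -0.308607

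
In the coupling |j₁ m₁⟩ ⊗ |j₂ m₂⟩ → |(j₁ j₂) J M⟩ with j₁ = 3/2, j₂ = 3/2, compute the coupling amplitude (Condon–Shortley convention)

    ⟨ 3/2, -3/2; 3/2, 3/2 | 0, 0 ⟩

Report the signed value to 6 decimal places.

−√(1/4) ≈ -0.500000

j₁+j₂−J=3  J+j₁−j₂=0  J−j₁+j₂=0  j₁+j₂+J+1=4
(j₁±m₁, j₂±m₂, J±M) = (0,3,3,0,0,0)
P² = 9
sum k=3..3:
  [3] −1/6 = -1/6
S = -1/6
C² = P²·S² = 1/4 ; C = -0.500000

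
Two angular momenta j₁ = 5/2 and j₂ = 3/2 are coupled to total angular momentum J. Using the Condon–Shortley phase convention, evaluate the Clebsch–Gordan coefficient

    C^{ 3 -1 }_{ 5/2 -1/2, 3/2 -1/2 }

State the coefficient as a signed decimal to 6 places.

j₁+j₂−J=1  J+j₁−j₂=4  J−j₁+j₂=2  j₁+j₂+J+1=8
(j₁±m₁, j₂±m₂, J±M) = (2,3,1,2,2,4)
P² = 48/5
sum k=0..1:
  [0] +1/6 = 1/6
  [1] −1/8 = -1/8
S = 1/24
C² = P²·S² = 1/60 ; C = +0.129099

+√(1/60) = +0.129099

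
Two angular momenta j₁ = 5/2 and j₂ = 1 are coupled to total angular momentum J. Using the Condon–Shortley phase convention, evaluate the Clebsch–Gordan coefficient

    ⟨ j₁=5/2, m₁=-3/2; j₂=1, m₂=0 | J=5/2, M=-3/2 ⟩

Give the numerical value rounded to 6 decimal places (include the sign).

triangle: 1!*4!*1!/7! = 24/5040
(j±m)!: 1!*4!*1!*1!*1!*4! = 576
prefactor² = (2J+1)*Δ*N² = 576/35
  k=0: +1/(0!*1!*4!*1!*0!*0!) = 1/24
  k=1: −1/(1!*0!*3!*0!*1!*1!) = -1/6
Σ = -1/8  ⇒  CG² = 576/35*(-1/8)² = 9/35
CG = −√(9/35) = -0.507093

−√(9/35) ≈ -0.507093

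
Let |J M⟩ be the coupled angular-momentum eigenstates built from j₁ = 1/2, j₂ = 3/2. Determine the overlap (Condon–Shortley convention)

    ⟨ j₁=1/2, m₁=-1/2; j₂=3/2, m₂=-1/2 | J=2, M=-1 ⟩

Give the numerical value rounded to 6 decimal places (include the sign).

√[5·0!1!3!/5! · 0!1!1!2!1!3!] = √(3)
  +(−1)^0/∏(0,0,1,1,0,2)! = 1/2  (running 1/2)
⟨..|..⟩ = √(3)·(1/2) = +0.866025

+0.866025  (= +√(3/4))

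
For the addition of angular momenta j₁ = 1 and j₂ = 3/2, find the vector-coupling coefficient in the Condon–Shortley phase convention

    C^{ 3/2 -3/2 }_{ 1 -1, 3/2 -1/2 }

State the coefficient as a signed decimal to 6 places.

-0.632456

triangle: 1!·1!·2!/5! = 2/120
(j±m)!: 0!·2!·1!·2!·0!·3! = 24
prefactor² = (2J+1)·Δ·N² = 8/5
  k=1: −1/(1!·0!·1!·0!·0!·2!) = -1/2
Σ = -1/2  ⇒  CG² = 8/5·(-1/2)² = 2/5
CG = −√(2/5) = -0.632456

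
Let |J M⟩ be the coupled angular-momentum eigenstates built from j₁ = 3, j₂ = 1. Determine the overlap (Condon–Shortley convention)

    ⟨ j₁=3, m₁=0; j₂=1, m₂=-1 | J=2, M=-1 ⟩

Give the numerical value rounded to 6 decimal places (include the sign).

+0.377964

triangle: 2!*4!*0!/7! = 48/5040
(j±m)!: 3!*3!*0!*2!*1!*3! = 432
prefactor² = (2J+1)*Δ*N² = 144/7
  k=0: +1/(0!*2!*3!*0!*1!*0!) = 1/12
Σ = 1/12  ⇒  CG² = 144/7*1/12² = 1/7
CG = +√(1/7) = +0.377964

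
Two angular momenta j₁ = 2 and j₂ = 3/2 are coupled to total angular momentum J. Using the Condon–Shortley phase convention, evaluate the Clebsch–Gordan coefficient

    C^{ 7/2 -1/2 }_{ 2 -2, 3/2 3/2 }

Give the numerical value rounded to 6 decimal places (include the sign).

+0.169031  (= +√(1/35))

j₁+j₂−J=0  J+j₁−j₂=4  J−j₁+j₂=3  j₁+j₂+J+1=8
(j₁±m₁, j₂±m₂, J±M) = (0,4,3,0,3,4)
P² = 20736/35
sum k=0..0:
  [0] +1/144 = 1/144
S = 1/144
C² = P²·S² = 1/35 ; C = +0.169031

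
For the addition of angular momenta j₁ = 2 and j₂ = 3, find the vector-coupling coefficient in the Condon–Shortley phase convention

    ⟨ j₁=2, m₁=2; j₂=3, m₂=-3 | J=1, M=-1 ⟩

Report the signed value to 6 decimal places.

triangle: 4!·0!·2!/7! = 48/5040
(j±m)!: 4!·0!·0!·6!·0!·2! = 34560
prefactor² = (2J+1)·Δ·N² = 6912/7
  k=0: +1/(0!·4!·0!·0!·0!·2!) = 1/48
Σ = 1/48  ⇒  CG² = 6912/7·1/48² = 3/7
CG = +√(3/7) = +0.654654

+√(3/7) ≈ +0.654654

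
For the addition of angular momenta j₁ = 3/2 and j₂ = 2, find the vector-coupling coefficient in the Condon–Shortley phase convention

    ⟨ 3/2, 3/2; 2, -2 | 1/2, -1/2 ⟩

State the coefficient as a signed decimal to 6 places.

+√(2/5) ≈ +0.632456

triangle: 3!·0!·1!/5! = 6/120
(j±m)!: 3!·0!·0!·4!·0!·1! = 144
prefactor² = (2J+1)·Δ·N² = 72/5
  k=0: +1/(0!·3!·0!·0!·0!·1!) = 1/6
Σ = 1/6  ⇒  CG² = 72/5·1/6² = 2/5
CG = +√(2/5) = +0.632456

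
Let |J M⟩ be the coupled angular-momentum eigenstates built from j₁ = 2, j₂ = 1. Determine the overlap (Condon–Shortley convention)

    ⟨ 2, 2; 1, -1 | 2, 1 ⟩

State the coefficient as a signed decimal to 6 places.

+√(1/3) ≈ +0.577350

√[5·1!3!1!/6! · 4!0!0!2!3!1!] = √(12)
  +(−1)^0/∏(0,1,0,0,3,1)! = 1/6  (running 1/6)
⟨..|..⟩ = √(12)·(1/6) = +0.577350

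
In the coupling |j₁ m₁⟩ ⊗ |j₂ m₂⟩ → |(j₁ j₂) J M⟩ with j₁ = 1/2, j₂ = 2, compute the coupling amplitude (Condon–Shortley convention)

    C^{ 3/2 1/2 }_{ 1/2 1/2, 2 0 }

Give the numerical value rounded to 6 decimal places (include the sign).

+0.632456  (= +√(2/5))

√[4·1!0!3!/5! · 1!0!2!2!2!1!] = √(8/5)
  +(−1)^0/∏(0,1,0,2,0,1)! = 1/2  (running 1/2)
⟨..|..⟩ = √(8/5)·(1/2) = +0.632456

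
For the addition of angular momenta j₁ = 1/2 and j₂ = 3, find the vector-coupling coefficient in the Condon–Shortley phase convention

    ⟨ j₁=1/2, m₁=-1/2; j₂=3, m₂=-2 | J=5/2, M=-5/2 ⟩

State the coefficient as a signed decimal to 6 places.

-0.377964

√[6·1!0!5!/7! · 0!1!1!5!0!5!] = √(14400/7)
  +(−1)^1/∏(1,0,0,0,0,5)! = -1/120  (running -1/120)
⟨..|..⟩ = √(14400/7)·(-1/120) = -0.377964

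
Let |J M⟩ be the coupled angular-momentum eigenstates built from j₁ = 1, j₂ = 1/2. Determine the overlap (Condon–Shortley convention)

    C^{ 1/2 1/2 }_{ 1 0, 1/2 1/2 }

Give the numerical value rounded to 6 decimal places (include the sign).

−√(1/3) = -0.577350

√[2·1!1!0!/3! · 1!1!1!0!1!0!] = √(1/3)
  +(−1)^1/∏(1,0,0,0,1,0)! = -1  (running -1)
⟨..|..⟩ = √(1/3)·(-1) = -0.577350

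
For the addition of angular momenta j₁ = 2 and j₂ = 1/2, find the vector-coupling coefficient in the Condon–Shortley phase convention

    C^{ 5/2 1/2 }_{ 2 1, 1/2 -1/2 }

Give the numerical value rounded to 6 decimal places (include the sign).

+√(2/5) = +0.632456

triangle: 0!·4!·1!/6! = 24/720
(j±m)!: 3!·1!·0!·1!·3!·2! = 72
prefactor² = (2J+1)·Δ·N² = 72/5
  k=0: +1/(0!·0!·1!·0!·3!·1!) = 1/6
Σ = 1/6  ⇒  CG² = 72/5·1/6² = 2/5
CG = +√(2/5) = +0.632456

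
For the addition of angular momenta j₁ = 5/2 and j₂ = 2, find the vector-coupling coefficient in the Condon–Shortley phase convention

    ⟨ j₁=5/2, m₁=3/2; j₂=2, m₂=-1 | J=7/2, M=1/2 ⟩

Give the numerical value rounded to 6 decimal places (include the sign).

+√(121/315) = +0.619780

triangle: 1!*4!*3!/9! = 144/362880
(j±m)!: 4!*1!*1!*3!*4!*3! = 20736
prefactor² = (2J+1)*Δ*N² = 2304/35
  k=0: +1/(0!*1!*1!*1!*3!*2!) = 1/12
  k=1: −1/(1!*0!*0!*0!*4!*3!) = -1/144
Σ = 11/144  ⇒  CG² = 2304/35*11/144² = 121/315
CG = +√(121/315) = +0.619780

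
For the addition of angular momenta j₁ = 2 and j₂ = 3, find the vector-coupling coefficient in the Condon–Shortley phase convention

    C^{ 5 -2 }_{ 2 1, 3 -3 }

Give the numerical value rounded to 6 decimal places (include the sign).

triangle: 0!·4!·6!/11! = 17280/39916800
(j±m)!: 3!·1!·0!·6!·3!·7! = 130636800
prefactor² = (2J+1)·Δ·N² = 622080
  k=0: +1/(0!·0!·1!·0!·3!·6!) = 1/4320
Σ = 1/4320  ⇒  CG² = 622080·1/4320² = 1/30
CG = +√(1/30) = +0.182574

+0.182574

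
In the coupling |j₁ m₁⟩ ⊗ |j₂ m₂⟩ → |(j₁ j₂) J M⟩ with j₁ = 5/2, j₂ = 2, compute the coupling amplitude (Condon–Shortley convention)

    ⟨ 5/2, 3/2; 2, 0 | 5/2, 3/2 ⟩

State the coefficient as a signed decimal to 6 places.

√[6·2!3!2!/8! · 4!1!2!2!4!1!] = √(288/35)
  +(−1)^0/∏(0,2,1,2,2,0)! = 1/8  (running 1/8)
  +(−1)^1/∏(1,1,0,1,3,1)! = -1/6  (running -1/24)
⟨..|..⟩ = √(288/35)·(-1/24) = -0.119523

−√(1/70) = -0.119523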